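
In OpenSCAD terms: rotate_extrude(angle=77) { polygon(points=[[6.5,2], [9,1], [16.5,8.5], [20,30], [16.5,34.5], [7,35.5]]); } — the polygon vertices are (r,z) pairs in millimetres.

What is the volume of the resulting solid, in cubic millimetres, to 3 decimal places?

Profile (r,z), 6 vertices: (6.5,2) (9,1) (16.5,8.5) (20,30) (16.5,34.5) (7,35.5)
edge 0: (6.5,2)→(9,1)  cross = 6.5·1 − 9·2 = -11.5000; (r_i+r_j)·cross = 15.5·-11.5000 = -178.2500
edge 1: (9,1)→(16.5,8.5)  cross = 9·8.5 − 16.5·1 = 60.0000; (r_i+r_j)·cross = 25.5·60.0000 = 1530.0000
edge 2: (16.5,8.5)→(20,30)  cross = 16.5·30 − 20·8.5 = 325.0000; (r_i+r_j)·cross = 36.5·325.0000 = 11862.5000
edge 3: (20,30)→(16.5,34.5)  cross = 20·34.5 − 16.5·30 = 195.0000; (r_i+r_j)·cross = 36.5·195.0000 = 7117.5000
edge 4: (16.5,34.5)→(7,35.5)  cross = 16.5·35.5 − 7·34.5 = 344.2500; (r_i+r_j)·cross = 23.5·344.2500 = 8089.8750
edge 5: (7,35.5)→(6.5,2)  cross = 7·2 − 6.5·35.5 = -216.7500; (r_i+r_j)·cross = 13.5·-216.7500 = -2926.1250
Σcross = 696.0000 → A = |Σcross|/2 = 348.0000 mm²
Σ(r_i+r_j)·cross = 25495.5000 → first moment M = |Σ|/6 = 4249.2500
R_c = M/A = 4249.2500/348.0000 = 12.2105 mm
θ = 77° = 1.343904 rad
V = θ·R_c·A = 1.343904·12.2105·348.0000 = 5710.582 mm³

Volume = 5710.582 mm³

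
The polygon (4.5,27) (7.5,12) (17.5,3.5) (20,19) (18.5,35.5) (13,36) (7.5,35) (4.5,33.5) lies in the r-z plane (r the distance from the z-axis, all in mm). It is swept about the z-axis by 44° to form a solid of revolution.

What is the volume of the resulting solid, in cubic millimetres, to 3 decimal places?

Profile (r,z), 8 vertices: (4.5,27) (7.5,12) (17.5,3.5) (20,19) (18.5,35.5) (13,36) (7.5,35) (4.5,33.5)
edge 0: (4.5,27)→(7.5,12)  cross = 4.5·12 − 7.5·27 = -148.5000; (r_i+r_j)·cross = 12·-148.5000 = -1782.0000
edge 1: (7.5,12)→(17.5,3.5)  cross = 7.5·3.5 − 17.5·12 = -183.7500; (r_i+r_j)·cross = 25·-183.7500 = -4593.7500
edge 2: (17.5,3.5)→(20,19)  cross = 17.5·19 − 20·3.5 = 262.5000; (r_i+r_j)·cross = 37.5·262.5000 = 9843.7500
edge 3: (20,19)→(18.5,35.5)  cross = 20·35.5 − 18.5·19 = 358.5000; (r_i+r_j)·cross = 38.5·358.5000 = 13802.2500
edge 4: (18.5,35.5)→(13,36)  cross = 18.5·36 − 13·35.5 = 204.5000; (r_i+r_j)·cross = 31.5·204.5000 = 6441.7500
edge 5: (13,36)→(7.5,35)  cross = 13·35 − 7.5·36 = 185.0000; (r_i+r_j)·cross = 20.5·185.0000 = 3792.5000
edge 6: (7.5,35)→(4.5,33.5)  cross = 7.5·33.5 − 4.5·35 = 93.7500; (r_i+r_j)·cross = 12·93.7500 = 1125.0000
edge 7: (4.5,33.5)→(4.5,27)  cross = 4.5·27 − 4.5·33.5 = -29.2500; (r_i+r_j)·cross = 9·-29.2500 = -263.2500
Σcross = 742.7500 → A = |Σcross|/2 = 371.3750 mm²
Σ(r_i+r_j)·cross = 28366.2500 → first moment M = |Σ|/6 = 4727.7083
R_c = M/A = 4727.7083/371.3750 = 12.7303 mm
θ = 44° = 0.767945 rad
V = θ·R_c·A = 0.767945·12.7303·371.3750 = 3630.619 mm³

Volume = 3630.619 mm³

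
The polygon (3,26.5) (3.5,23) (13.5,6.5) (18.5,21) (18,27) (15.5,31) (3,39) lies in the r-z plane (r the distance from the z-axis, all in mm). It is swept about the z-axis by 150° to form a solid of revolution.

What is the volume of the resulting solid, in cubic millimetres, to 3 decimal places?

Volume = 8082.456 mm³

Profile (r,z), 7 vertices: (3,26.5) (3.5,23) (13.5,6.5) (18.5,21) (18,27) (15.5,31) (3,39)
edge 0: (3,26.5)→(3.5,23)  cross = 3·23 − 3.5·26.5 = -23.7500; (r_i+r_j)·cross = 6.5·-23.7500 = -154.3750
edge 1: (3.5,23)→(13.5,6.5)  cross = 3.5·6.5 − 13.5·23 = -287.7500; (r_i+r_j)·cross = 17·-287.7500 = -4891.7500
edge 2: (13.5,6.5)→(18.5,21)  cross = 13.5·21 − 18.5·6.5 = 163.2500; (r_i+r_j)·cross = 32·163.2500 = 5224.0000
edge 3: (18.5,21)→(18,27)  cross = 18.5·27 − 18·21 = 121.5000; (r_i+r_j)·cross = 36.5·121.5000 = 4434.7500
edge 4: (18,27)→(15.5,31)  cross = 18·31 − 15.5·27 = 139.5000; (r_i+r_j)·cross = 33.5·139.5000 = 4673.2500
edge 5: (15.5,31)→(3,39)  cross = 15.5·39 − 3·31 = 511.5000; (r_i+r_j)·cross = 18.5·511.5000 = 9462.7500
edge 6: (3,39)→(3,26.5)  cross = 3·26.5 − 3·39 = -37.5000; (r_i+r_j)·cross = 6·-37.5000 = -225.0000
Σcross = 586.7500 → A = |Σcross|/2 = 293.3750 mm²
Σ(r_i+r_j)·cross = 18523.6250 → first moment M = |Σ|/6 = 3087.2708
R_c = M/A = 3087.2708/293.3750 = 10.5233 mm
θ = 150° = 2.617994 rad
V = θ·R_c·A = 2.617994·10.5233·293.3750 = 8082.456 mm³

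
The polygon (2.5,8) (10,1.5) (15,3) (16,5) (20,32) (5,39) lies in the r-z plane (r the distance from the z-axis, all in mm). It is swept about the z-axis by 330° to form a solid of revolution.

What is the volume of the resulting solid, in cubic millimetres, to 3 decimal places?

Volume = 28771.175 mm³

Profile (r,z), 6 vertices: (2.5,8) (10,1.5) (15,3) (16,5) (20,32) (5,39)
edge 0: (2.5,8)→(10,1.5)  cross = 2.5·1.5 − 10·8 = -76.2500; (r_i+r_j)·cross = 12.5·-76.2500 = -953.1250
edge 1: (10,1.5)→(15,3)  cross = 10·3 − 15·1.5 = 7.5000; (r_i+r_j)·cross = 25·7.5000 = 187.5000
edge 2: (15,3)→(16,5)  cross = 15·5 − 16·3 = 27.0000; (r_i+r_j)·cross = 31·27.0000 = 837.0000
edge 3: (16,5)→(20,32)  cross = 16·32 − 20·5 = 412.0000; (r_i+r_j)·cross = 36·412.0000 = 14832.0000
edge 4: (20,32)→(5,39)  cross = 20·39 − 5·32 = 620.0000; (r_i+r_j)·cross = 25·620.0000 = 15500.0000
edge 5: (5,39)→(2.5,8)  cross = 5·8 − 2.5·39 = -57.5000; (r_i+r_j)·cross = 7.5·-57.5000 = -431.2500
Σcross = 932.7500 → A = |Σcross|/2 = 466.3750 mm²
Σ(r_i+r_j)·cross = 29972.1250 → first moment M = |Σ|/6 = 4995.3542
R_c = M/A = 4995.3542/466.3750 = 10.7110 mm
θ = 330° = 5.759587 rad
V = θ·R_c·A = 5.759587·10.7110·466.3750 = 28771.175 mm³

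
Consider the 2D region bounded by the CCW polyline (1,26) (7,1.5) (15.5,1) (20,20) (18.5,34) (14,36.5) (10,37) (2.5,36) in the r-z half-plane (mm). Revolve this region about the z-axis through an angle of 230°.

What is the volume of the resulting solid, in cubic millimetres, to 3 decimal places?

Profile (r,z), 8 vertices: (1,26) (7,1.5) (15.5,1) (20,20) (18.5,34) (14,36.5) (10,37) (2.5,36)
edge 0: (1,26)→(7,1.5)  cross = 1·1.5 − 7·26 = -180.5000; (r_i+r_j)·cross = 8·-180.5000 = -1444.0000
edge 1: (7,1.5)→(15.5,1)  cross = 7·1 − 15.5·1.5 = -16.2500; (r_i+r_j)·cross = 22.5·-16.2500 = -365.6250
edge 2: (15.5,1)→(20,20)  cross = 15.5·20 − 20·1 = 290.0000; (r_i+r_j)·cross = 35.5·290.0000 = 10295.0000
edge 3: (20,20)→(18.5,34)  cross = 20·34 − 18.5·20 = 310.0000; (r_i+r_j)·cross = 38.5·310.0000 = 11935.0000
edge 4: (18.5,34)→(14,36.5)  cross = 18.5·36.5 − 14·34 = 199.2500; (r_i+r_j)·cross = 32.5·199.2500 = 6475.6250
edge 5: (14,36.5)→(10,37)  cross = 14·37 − 10·36.5 = 153.0000; (r_i+r_j)·cross = 24·153.0000 = 3672.0000
edge 6: (10,37)→(2.5,36)  cross = 10·36 − 2.5·37 = 267.5000; (r_i+r_j)·cross = 12.5·267.5000 = 3343.7500
edge 7: (2.5,36)→(1,26)  cross = 2.5·26 − 1·36 = 29.0000; (r_i+r_j)·cross = 3.5·29.0000 = 101.5000
Σcross = 1052.0000 → A = |Σcross|/2 = 526.0000 mm²
Σ(r_i+r_j)·cross = 34013.2500 → first moment M = |Σ|/6 = 5668.8750
R_c = M/A = 5668.8750/526.0000 = 10.7773 mm
θ = 230° = 4.014257 rad
V = θ·R_c·A = 4.014257·10.7773·526.0000 = 22756.323 mm³

Volume = 22756.323 mm³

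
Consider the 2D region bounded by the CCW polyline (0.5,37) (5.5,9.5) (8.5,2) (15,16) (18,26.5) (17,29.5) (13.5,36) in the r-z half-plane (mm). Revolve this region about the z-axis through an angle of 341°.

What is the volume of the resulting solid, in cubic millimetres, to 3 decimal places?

Volume = 19851.843 mm³

Profile (r,z), 7 vertices: (0.5,37) (5.5,9.5) (8.5,2) (15,16) (18,26.5) (17,29.5) (13.5,36)
edge 0: (0.5,37)→(5.5,9.5)  cross = 0.5·9.5 − 5.5·37 = -198.7500; (r_i+r_j)·cross = 6·-198.7500 = -1192.5000
edge 1: (5.5,9.5)→(8.5,2)  cross = 5.5·2 − 8.5·9.5 = -69.7500; (r_i+r_j)·cross = 14·-69.7500 = -976.5000
edge 2: (8.5,2)→(15,16)  cross = 8.5·16 − 15·2 = 106.0000; (r_i+r_j)·cross = 23.5·106.0000 = 2491.0000
edge 3: (15,16)→(18,26.5)  cross = 15·26.5 − 18·16 = 109.5000; (r_i+r_j)·cross = 33·109.5000 = 3613.5000
edge 4: (18,26.5)→(17,29.5)  cross = 18·29.5 − 17·26.5 = 80.5000; (r_i+r_j)·cross = 35·80.5000 = 2817.5000
edge 5: (17,29.5)→(13.5,36)  cross = 17·36 − 13.5·29.5 = 213.7500; (r_i+r_j)·cross = 30.5·213.7500 = 6519.3750
edge 6: (13.5,36)→(0.5,37)  cross = 13.5·37 − 0.5·36 = 481.5000; (r_i+r_j)·cross = 14·481.5000 = 6741.0000
Σcross = 722.7500 → A = |Σcross|/2 = 361.3750 mm²
Σ(r_i+r_j)·cross = 20013.3750 → first moment M = |Σ|/6 = 3335.5625
R_c = M/A = 3335.5625/361.3750 = 9.2302 mm
θ = 341° = 5.951573 rad
V = θ·R_c·A = 5.951573·9.2302·361.3750 = 19851.843 mm³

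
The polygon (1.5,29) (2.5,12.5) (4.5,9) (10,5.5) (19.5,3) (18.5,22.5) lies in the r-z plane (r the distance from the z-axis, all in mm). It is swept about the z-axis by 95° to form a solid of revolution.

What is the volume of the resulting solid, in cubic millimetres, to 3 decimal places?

Profile (r,z), 6 vertices: (1.5,29) (2.5,12.5) (4.5,9) (10,5.5) (19.5,3) (18.5,22.5)
edge 0: (1.5,29)→(2.5,12.5)  cross = 1.5·12.5 − 2.5·29 = -53.7500; (r_i+r_j)·cross = 4·-53.7500 = -215.0000
edge 1: (2.5,12.5)→(4.5,9)  cross = 2.5·9 − 4.5·12.5 = -33.7500; (r_i+r_j)·cross = 7·-33.7500 = -236.2500
edge 2: (4.5,9)→(10,5.5)  cross = 4.5·5.5 − 10·9 = -65.2500; (r_i+r_j)·cross = 14.5·-65.2500 = -946.1250
edge 3: (10,5.5)→(19.5,3)  cross = 10·3 − 19.5·5.5 = -77.2500; (r_i+r_j)·cross = 29.5·-77.2500 = -2278.8750
edge 4: (19.5,3)→(18.5,22.5)  cross = 19.5·22.5 − 18.5·3 = 383.2500; (r_i+r_j)·cross = 38·383.2500 = 14563.5000
edge 5: (18.5,22.5)→(1.5,29)  cross = 18.5·29 − 1.5·22.5 = 502.7500; (r_i+r_j)·cross = 20·502.7500 = 10055.0000
Σcross = 656.0000 → A = |Σcross|/2 = 328.0000 mm²
Σ(r_i+r_j)·cross = 20942.2500 → first moment M = |Σ|/6 = 3490.3750
R_c = M/A = 3490.3750/328.0000 = 10.6414 mm
θ = 95° = 1.658063 rad
V = θ·R_c·A = 1.658063·10.6414·328.0000 = 5787.261 mm³

Volume = 5787.261 mm³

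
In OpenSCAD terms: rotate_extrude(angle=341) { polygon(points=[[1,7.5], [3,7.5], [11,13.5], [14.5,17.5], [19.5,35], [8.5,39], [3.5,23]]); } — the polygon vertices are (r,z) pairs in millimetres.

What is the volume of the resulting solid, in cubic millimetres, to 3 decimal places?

Profile (r,z), 7 vertices: (1,7.5) (3,7.5) (11,13.5) (14.5,17.5) (19.5,35) (8.5,39) (3.5,23)
edge 0: (1,7.5)→(3,7.5)  cross = 1·7.5 − 3·7.5 = -15.0000; (r_i+r_j)·cross = 4·-15.0000 = -60.0000
edge 1: (3,7.5)→(11,13.5)  cross = 3·13.5 − 11·7.5 = -42.0000; (r_i+r_j)·cross = 14·-42.0000 = -588.0000
edge 2: (11,13.5)→(14.5,17.5)  cross = 11·17.5 − 14.5·13.5 = -3.2500; (r_i+r_j)·cross = 25.5·-3.2500 = -82.8750
edge 3: (14.5,17.5)→(19.5,35)  cross = 14.5·35 − 19.5·17.5 = 166.2500; (r_i+r_j)·cross = 34·166.2500 = 5652.5000
edge 4: (19.5,35)→(8.5,39)  cross = 19.5·39 − 8.5·35 = 463.0000; (r_i+r_j)·cross = 28·463.0000 = 12964.0000
edge 5: (8.5,39)→(3.5,23)  cross = 8.5·23 − 3.5·39 = 59.0000; (r_i+r_j)·cross = 12·59.0000 = 708.0000
edge 6: (3.5,23)→(1,7.5)  cross = 3.5·7.5 − 1·23 = 3.2500; (r_i+r_j)·cross = 4.5·3.2500 = 14.6250
Σcross = 631.2500 → A = |Σcross|/2 = 315.6250 mm²
Σ(r_i+r_j)·cross = 18608.2500 → first moment M = |Σ|/6 = 3101.3750
R_c = M/A = 3101.3750/315.6250 = 9.8261 mm
θ = 341° = 5.951573 rad
V = θ·R_c·A = 5.951573·9.8261·315.6250 = 18458.059 mm³

Volume = 18458.059 mm³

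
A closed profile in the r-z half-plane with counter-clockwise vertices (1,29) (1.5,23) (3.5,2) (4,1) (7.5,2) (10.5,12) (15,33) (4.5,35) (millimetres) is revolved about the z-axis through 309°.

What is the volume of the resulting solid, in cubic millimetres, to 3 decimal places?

Volume = 11584.309 mm³

Profile (r,z), 8 vertices: (1,29) (1.5,23) (3.5,2) (4,1) (7.5,2) (10.5,12) (15,33) (4.5,35)
edge 0: (1,29)→(1.5,23)  cross = 1·23 − 1.5·29 = -20.5000; (r_i+r_j)·cross = 2.5·-20.5000 = -51.2500
edge 1: (1.5,23)→(3.5,2)  cross = 1.5·2 − 3.5·23 = -77.5000; (r_i+r_j)·cross = 5·-77.5000 = -387.5000
edge 2: (3.5,2)→(4,1)  cross = 3.5·1 − 4·2 = -4.5000; (r_i+r_j)·cross = 7.5·-4.5000 = -33.7500
edge 3: (4,1)→(7.5,2)  cross = 4·2 − 7.5·1 = 0.5000; (r_i+r_j)·cross = 11.5·0.5000 = 5.7500
edge 4: (7.5,2)→(10.5,12)  cross = 7.5·12 − 10.5·2 = 69.0000; (r_i+r_j)·cross = 18·69.0000 = 1242.0000
edge 5: (10.5,12)→(15,33)  cross = 10.5·33 − 15·12 = 166.5000; (r_i+r_j)·cross = 25.5·166.5000 = 4245.7500
edge 6: (15,33)→(4.5,35)  cross = 15·35 − 4.5·33 = 376.5000; (r_i+r_j)·cross = 19.5·376.5000 = 7341.7500
edge 7: (4.5,35)→(1,29)  cross = 4.5·29 − 1·35 = 95.5000; (r_i+r_j)·cross = 5.5·95.5000 = 525.2500
Σcross = 605.5000 → A = |Σcross|/2 = 302.7500 mm²
Σ(r_i+r_j)·cross = 12888.0000 → first moment M = |Σ|/6 = 2148.0000
R_c = M/A = 2148.0000/302.7500 = 7.0950 mm
θ = 309° = 5.393067 rad
V = θ·R_c·A = 5.393067·7.0950·302.7500 = 11584.309 mm³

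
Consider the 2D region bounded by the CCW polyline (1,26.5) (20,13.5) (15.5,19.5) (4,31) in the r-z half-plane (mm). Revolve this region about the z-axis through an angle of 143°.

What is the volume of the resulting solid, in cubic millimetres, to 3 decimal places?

Volume = 1578.139 mm³

Profile (r,z), 4 vertices: (1,26.5) (20,13.5) (15.5,19.5) (4,31)
edge 0: (1,26.5)→(20,13.5)  cross = 1·13.5 − 20·26.5 = -516.5000; (r_i+r_j)·cross = 21·-516.5000 = -10846.5000
edge 1: (20,13.5)→(15.5,19.5)  cross = 20·19.5 − 15.5·13.5 = 180.7500; (r_i+r_j)·cross = 35.5·180.7500 = 6416.6250
edge 2: (15.5,19.5)→(4,31)  cross = 15.5·31 − 4·19.5 = 402.5000; (r_i+r_j)·cross = 19.5·402.5000 = 7848.7500
edge 3: (4,31)→(1,26.5)  cross = 4·26.5 − 1·31 = 75.0000; (r_i+r_j)·cross = 5·75.0000 = 375.0000
Σcross = 141.7500 → A = |Σcross|/2 = 70.8750 mm²
Σ(r_i+r_j)·cross = 3793.8750 → first moment M = |Σ|/6 = 632.3125
R_c = M/A = 632.3125/70.8750 = 8.9215 mm
θ = 143° = 2.495821 rad
V = θ·R_c·A = 2.495821·8.9215·70.8750 = 1578.139 mm³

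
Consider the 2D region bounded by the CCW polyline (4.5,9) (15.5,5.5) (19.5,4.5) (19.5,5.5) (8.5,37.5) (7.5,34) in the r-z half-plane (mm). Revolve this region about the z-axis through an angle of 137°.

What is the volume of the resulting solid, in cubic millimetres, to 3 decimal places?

Profile (r,z), 6 vertices: (4.5,9) (15.5,5.5) (19.5,4.5) (19.5,5.5) (8.5,37.5) (7.5,34)
edge 0: (4.5,9)→(15.5,5.5)  cross = 4.5·5.5 − 15.5·9 = -114.7500; (r_i+r_j)·cross = 20·-114.7500 = -2295.0000
edge 1: (15.5,5.5)→(19.5,4.5)  cross = 15.5·4.5 − 19.5·5.5 = -37.5000; (r_i+r_j)·cross = 35·-37.5000 = -1312.5000
edge 2: (19.5,4.5)→(19.5,5.5)  cross = 19.5·5.5 − 19.5·4.5 = 19.5000; (r_i+r_j)·cross = 39·19.5000 = 760.5000
edge 3: (19.5,5.5)→(8.5,37.5)  cross = 19.5·37.5 − 8.5·5.5 = 684.5000; (r_i+r_j)·cross = 28·684.5000 = 19166.0000
edge 4: (8.5,37.5)→(7.5,34)  cross = 8.5·34 − 7.5·37.5 = 7.7500; (r_i+r_j)·cross = 16·7.7500 = 124.0000
edge 5: (7.5,34)→(4.5,9)  cross = 7.5·9 − 4.5·34 = -85.5000; (r_i+r_j)·cross = 12·-85.5000 = -1026.0000
Σcross = 474.0000 → A = |Σcross|/2 = 237.0000 mm²
Σ(r_i+r_j)·cross = 15417.0000 → first moment M = |Σ|/6 = 2569.5000
R_c = M/A = 2569.5000/237.0000 = 10.8418 mm
θ = 137° = 2.391101 rad
V = θ·R_c·A = 2.391101·10.8418·237.0000 = 6143.934 mm³

Volume = 6143.934 mm³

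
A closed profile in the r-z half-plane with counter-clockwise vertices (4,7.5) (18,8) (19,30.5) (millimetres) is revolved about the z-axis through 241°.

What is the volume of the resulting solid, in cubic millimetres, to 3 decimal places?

Profile (r,z), 3 vertices: (4,7.5) (18,8) (19,30.5)
edge 0: (4,7.5)→(18,8)  cross = 4·8 − 18·7.5 = -103.0000; (r_i+r_j)·cross = 22·-103.0000 = -2266.0000
edge 1: (18,8)→(19,30.5)  cross = 18·30.5 − 19·8 = 397.0000; (r_i+r_j)·cross = 37·397.0000 = 14689.0000
edge 2: (19,30.5)→(4,7.5)  cross = 19·7.5 − 4·30.5 = 20.5000; (r_i+r_j)·cross = 23·20.5000 = 471.5000
Σcross = 314.5000 → A = |Σcross|/2 = 157.2500 mm²
Σ(r_i+r_j)·cross = 12894.5000 → first moment M = |Σ|/6 = 2149.0833
R_c = M/A = 2149.0833/157.2500 = 13.6667 mm
θ = 241° = 4.206243 rad
V = θ·R_c·A = 4.206243·13.6667·157.2500 = 9039.568 mm³

Volume = 9039.568 mm³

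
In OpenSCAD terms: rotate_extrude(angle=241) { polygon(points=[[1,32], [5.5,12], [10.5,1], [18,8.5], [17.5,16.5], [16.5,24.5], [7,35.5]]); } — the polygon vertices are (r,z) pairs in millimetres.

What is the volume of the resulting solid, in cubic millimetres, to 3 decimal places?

Volume = 14626.073 mm³

Profile (r,z), 7 vertices: (1,32) (5.5,12) (10.5,1) (18,8.5) (17.5,16.5) (16.5,24.5) (7,35.5)
edge 0: (1,32)→(5.5,12)  cross = 1·12 − 5.5·32 = -164.0000; (r_i+r_j)·cross = 6.5·-164.0000 = -1066.0000
edge 1: (5.5,12)→(10.5,1)  cross = 5.5·1 − 10.5·12 = -120.5000; (r_i+r_j)·cross = 16·-120.5000 = -1928.0000
edge 2: (10.5,1)→(18,8.5)  cross = 10.5·8.5 − 18·1 = 71.2500; (r_i+r_j)·cross = 28.5·71.2500 = 2030.6250
edge 3: (18,8.5)→(17.5,16.5)  cross = 18·16.5 − 17.5·8.5 = 148.2500; (r_i+r_j)·cross = 35.5·148.2500 = 5262.8750
edge 4: (17.5,16.5)→(16.5,24.5)  cross = 17.5·24.5 − 16.5·16.5 = 156.5000; (r_i+r_j)·cross = 34·156.5000 = 5321.0000
edge 5: (16.5,24.5)→(7,35.5)  cross = 16.5·35.5 − 7·24.5 = 414.2500; (r_i+r_j)·cross = 23.5·414.2500 = 9734.8750
edge 6: (7,35.5)→(1,32)  cross = 7·32 − 1·35.5 = 188.5000; (r_i+r_j)·cross = 8·188.5000 = 1508.0000
Σcross = 694.2500 → A = |Σcross|/2 = 347.1250 mm²
Σ(r_i+r_j)·cross = 20863.3750 → first moment M = |Σ|/6 = 3477.2292
R_c = M/A = 3477.2292/347.1250 = 10.0172 mm
θ = 241° = 4.206243 rad
V = θ·R_c·A = 4.206243·10.0172·347.1250 = 14626.073 mm³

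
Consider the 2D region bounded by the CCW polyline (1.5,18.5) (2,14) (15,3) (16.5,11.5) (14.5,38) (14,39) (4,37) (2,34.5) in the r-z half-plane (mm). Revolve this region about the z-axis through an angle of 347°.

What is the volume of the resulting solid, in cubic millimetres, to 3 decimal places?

Profile (r,z), 8 vertices: (1.5,18.5) (2,14) (15,3) (16.5,11.5) (14.5,38) (14,39) (4,37) (2,34.5)
edge 0: (1.5,18.5)→(2,14)  cross = 1.5·14 − 2·18.5 = -16.0000; (r_i+r_j)·cross = 3.5·-16.0000 = -56.0000
edge 1: (2,14)→(15,3)  cross = 2·3 − 15·14 = -204.0000; (r_i+r_j)·cross = 17·-204.0000 = -3468.0000
edge 2: (15,3)→(16.5,11.5)  cross = 15·11.5 − 16.5·3 = 123.0000; (r_i+r_j)·cross = 31.5·123.0000 = 3874.5000
edge 3: (16.5,11.5)→(14.5,38)  cross = 16.5·38 − 14.5·11.5 = 460.2500; (r_i+r_j)·cross = 31·460.2500 = 14267.7500
edge 4: (14.5,38)→(14,39)  cross = 14.5·39 − 14·38 = 33.5000; (r_i+r_j)·cross = 28.5·33.5000 = 954.7500
edge 5: (14,39)→(4,37)  cross = 14·37 − 4·39 = 362.0000; (r_i+r_j)·cross = 18·362.0000 = 6516.0000
edge 6: (4,37)→(2,34.5)  cross = 4·34.5 − 2·37 = 64.0000; (r_i+r_j)·cross = 6·64.0000 = 384.0000
edge 7: (2,34.5)→(1.5,18.5)  cross = 2·18.5 − 1.5·34.5 = -14.7500; (r_i+r_j)·cross = 3.5·-14.7500 = -51.6250
Σcross = 808.0000 → A = |Σcross|/2 = 404.0000 mm²
Σ(r_i+r_j)·cross = 22421.3750 → first moment M = |Σ|/6 = 3736.8958
R_c = M/A = 3736.8958/404.0000 = 9.2497 mm
θ = 347° = 6.056293 rad
V = θ·R_c·A = 6.056293·9.2497·404.0000 = 22631.734 mm³

Volume = 22631.734 mm³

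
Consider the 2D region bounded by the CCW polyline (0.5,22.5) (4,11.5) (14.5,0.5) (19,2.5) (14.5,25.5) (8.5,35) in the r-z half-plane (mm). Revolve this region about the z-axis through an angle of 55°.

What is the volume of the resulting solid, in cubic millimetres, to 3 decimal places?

Volume = 3317.602 mm³

Profile (r,z), 6 vertices: (0.5,22.5) (4,11.5) (14.5,0.5) (19,2.5) (14.5,25.5) (8.5,35)
edge 0: (0.5,22.5)→(4,11.5)  cross = 0.5·11.5 − 4·22.5 = -84.2500; (r_i+r_j)·cross = 4.5·-84.2500 = -379.1250
edge 1: (4,11.5)→(14.5,0.5)  cross = 4·0.5 − 14.5·11.5 = -164.7500; (r_i+r_j)·cross = 18.5·-164.7500 = -3047.8750
edge 2: (14.5,0.5)→(19,2.5)  cross = 14.5·2.5 − 19·0.5 = 26.7500; (r_i+r_j)·cross = 33.5·26.7500 = 896.1250
edge 3: (19,2.5)→(14.5,25.5)  cross = 19·25.5 − 14.5·2.5 = 448.2500; (r_i+r_j)·cross = 33.5·448.2500 = 15016.3750
edge 4: (14.5,25.5)→(8.5,35)  cross = 14.5·35 − 8.5·25.5 = 290.7500; (r_i+r_j)·cross = 23·290.7500 = 6687.2500
edge 5: (8.5,35)→(0.5,22.5)  cross = 8.5·22.5 − 0.5·35 = 173.7500; (r_i+r_j)·cross = 9·173.7500 = 1563.7500
Σcross = 690.5000 → A = |Σcross|/2 = 345.2500 mm²
Σ(r_i+r_j)·cross = 20736.5000 → first moment M = |Σ|/6 = 3456.0833
R_c = M/A = 3456.0833/345.2500 = 10.0104 mm
θ = 55° = 0.959931 rad
V = θ·R_c·A = 0.959931·10.0104·345.2500 = 3317.602 mm³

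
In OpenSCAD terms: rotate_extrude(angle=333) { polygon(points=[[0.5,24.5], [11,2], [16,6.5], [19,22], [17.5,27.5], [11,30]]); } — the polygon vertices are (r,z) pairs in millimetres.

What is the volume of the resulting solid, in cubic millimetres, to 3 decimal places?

Volume = 19627.912 mm³

Profile (r,z), 6 vertices: (0.5,24.5) (11,2) (16,6.5) (19,22) (17.5,27.5) (11,30)
edge 0: (0.5,24.5)→(11,2)  cross = 0.5·2 − 11·24.5 = -268.5000; (r_i+r_j)·cross = 11.5·-268.5000 = -3087.7500
edge 1: (11,2)→(16,6.5)  cross = 11·6.5 − 16·2 = 39.5000; (r_i+r_j)·cross = 27·39.5000 = 1066.5000
edge 2: (16,6.5)→(19,22)  cross = 16·22 − 19·6.5 = 228.5000; (r_i+r_j)·cross = 35·228.5000 = 7997.5000
edge 3: (19,22)→(17.5,27.5)  cross = 19·27.5 − 17.5·22 = 137.5000; (r_i+r_j)·cross = 36.5·137.5000 = 5018.7500
edge 4: (17.5,27.5)→(11,30)  cross = 17.5·30 − 11·27.5 = 222.5000; (r_i+r_j)·cross = 28.5·222.5000 = 6341.2500
edge 5: (11,30)→(0.5,24.5)  cross = 11·24.5 − 0.5·30 = 254.5000; (r_i+r_j)·cross = 11.5·254.5000 = 2926.7500
Σcross = 614.0000 → A = |Σcross|/2 = 307.0000 mm²
Σ(r_i+r_j)·cross = 20263.0000 → first moment M = |Σ|/6 = 3377.1667
R_c = M/A = 3377.1667/307.0000 = 11.0005 mm
θ = 333° = 5.811946 rad
V = θ·R_c·A = 5.811946·11.0005·307.0000 = 19627.912 mm³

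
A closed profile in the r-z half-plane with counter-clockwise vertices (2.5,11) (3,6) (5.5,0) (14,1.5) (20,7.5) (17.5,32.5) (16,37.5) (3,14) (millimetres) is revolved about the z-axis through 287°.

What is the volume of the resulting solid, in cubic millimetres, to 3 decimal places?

Profile (r,z), 8 vertices: (2.5,11) (3,6) (5.5,0) (14,1.5) (20,7.5) (17.5,32.5) (16,37.5) (3,14)
edge 0: (2.5,11)→(3,6)  cross = 2.5·6 − 3·11 = -18.0000; (r_i+r_j)·cross = 5.5·-18.0000 = -99.0000
edge 1: (3,6)→(5.5,0)  cross = 3·0 − 5.5·6 = -33.0000; (r_i+r_j)·cross = 8.5·-33.0000 = -280.5000
edge 2: (5.5,0)→(14,1.5)  cross = 5.5·1.5 − 14·0 = 8.2500; (r_i+r_j)·cross = 19.5·8.2500 = 160.8750
edge 3: (14,1.5)→(20,7.5)  cross = 14·7.5 − 20·1.5 = 75.0000; (r_i+r_j)·cross = 34·75.0000 = 2550.0000
edge 4: (20,7.5)→(17.5,32.5)  cross = 20·32.5 − 17.5·7.5 = 518.7500; (r_i+r_j)·cross = 37.5·518.7500 = 19453.1250
edge 5: (17.5,32.5)→(16,37.5)  cross = 17.5·37.5 − 16·32.5 = 136.2500; (r_i+r_j)·cross = 33.5·136.2500 = 4564.3750
edge 6: (16,37.5)→(3,14)  cross = 16·14 − 3·37.5 = 111.5000; (r_i+r_j)·cross = 19·111.5000 = 2118.5000
edge 7: (3,14)→(2.5,11)  cross = 3·11 − 2.5·14 = -2.0000; (r_i+r_j)·cross = 5.5·-2.0000 = -11.0000
Σcross = 796.7500 → A = |Σcross|/2 = 398.3750 mm²
Σ(r_i+r_j)·cross = 28456.3750 → first moment M = |Σ|/6 = 4742.7292
R_c = M/A = 4742.7292/398.3750 = 11.9052 mm
θ = 287° = 5.009095 rad
V = θ·R_c·A = 5.009095·11.9052·398.3750 = 23756.781 mm³

Volume = 23756.781 mm³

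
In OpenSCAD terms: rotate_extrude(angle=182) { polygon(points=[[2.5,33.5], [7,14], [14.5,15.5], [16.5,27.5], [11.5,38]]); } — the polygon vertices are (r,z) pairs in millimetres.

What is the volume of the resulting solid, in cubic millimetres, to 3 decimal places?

Volume = 7025.622 mm³

Profile (r,z), 5 vertices: (2.5,33.5) (7,14) (14.5,15.5) (16.5,27.5) (11.5,38)
edge 0: (2.5,33.5)→(7,14)  cross = 2.5·14 − 7·33.5 = -199.5000; (r_i+r_j)·cross = 9.5·-199.5000 = -1895.2500
edge 1: (7,14)→(14.5,15.5)  cross = 7·15.5 − 14.5·14 = -94.5000; (r_i+r_j)·cross = 21.5·-94.5000 = -2031.7500
edge 2: (14.5,15.5)→(16.5,27.5)  cross = 14.5·27.5 − 16.5·15.5 = 143.0000; (r_i+r_j)·cross = 31·143.0000 = 4433.0000
edge 3: (16.5,27.5)→(11.5,38)  cross = 16.5·38 − 11.5·27.5 = 310.7500; (r_i+r_j)·cross = 28·310.7500 = 8701.0000
edge 4: (11.5,38)→(2.5,33.5)  cross = 11.5·33.5 − 2.5·38 = 290.2500; (r_i+r_j)·cross = 14·290.2500 = 4063.5000
Σcross = 450.0000 → A = |Σcross|/2 = 225.0000 mm²
Σ(r_i+r_j)·cross = 13270.5000 → first moment M = |Σ|/6 = 2211.7500
R_c = M/A = 2211.7500/225.0000 = 9.8300 mm
θ = 182° = 3.176499 rad
V = θ·R_c·A = 3.176499·9.8300·225.0000 = 7025.622 mm³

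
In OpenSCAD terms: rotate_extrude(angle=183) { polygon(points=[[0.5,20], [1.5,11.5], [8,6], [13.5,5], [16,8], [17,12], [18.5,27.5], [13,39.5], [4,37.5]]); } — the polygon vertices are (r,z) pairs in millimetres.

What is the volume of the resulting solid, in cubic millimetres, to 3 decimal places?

Profile (r,z), 9 vertices: (0.5,20) (1.5,11.5) (8,6) (13.5,5) (16,8) (17,12) (18.5,27.5) (13,39.5) (4,37.5)
edge 0: (0.5,20)→(1.5,11.5)  cross = 0.5·11.5 − 1.5·20 = -24.2500; (r_i+r_j)·cross = 2·-24.2500 = -48.5000
edge 1: (1.5,11.5)→(8,6)  cross = 1.5·6 − 8·11.5 = -83.0000; (r_i+r_j)·cross = 9.5·-83.0000 = -788.5000
edge 2: (8,6)→(13.5,5)  cross = 8·5 − 13.5·6 = -41.0000; (r_i+r_j)·cross = 21.5·-41.0000 = -881.5000
edge 3: (13.5,5)→(16,8)  cross = 13.5·8 − 16·5 = 28.0000; (r_i+r_j)·cross = 29.5·28.0000 = 826.0000
edge 4: (16,8)→(17,12)  cross = 16·12 − 17·8 = 56.0000; (r_i+r_j)·cross = 33·56.0000 = 1848.0000
edge 5: (17,12)→(18.5,27.5)  cross = 17·27.5 − 18.5·12 = 245.5000; (r_i+r_j)·cross = 35.5·245.5000 = 8715.2500
edge 6: (18.5,27.5)→(13,39.5)  cross = 18.5·39.5 − 13·27.5 = 373.2500; (r_i+r_j)·cross = 31.5·373.2500 = 11757.3750
edge 7: (13,39.5)→(4,37.5)  cross = 13·37.5 − 4·39.5 = 329.5000; (r_i+r_j)·cross = 17·329.5000 = 5601.5000
edge 8: (4,37.5)→(0.5,20)  cross = 4·20 − 0.5·37.5 = 61.2500; (r_i+r_j)·cross = 4.5·61.2500 = 275.6250
Σcross = 945.2500 → A = |Σcross|/2 = 472.6250 mm²
Σ(r_i+r_j)·cross = 27305.2500 → first moment M = |Σ|/6 = 4550.8750
R_c = M/A = 4550.8750/472.6250 = 9.6289 mm
θ = 183° = 3.193953 rad
V = θ·R_c·A = 3.193953·9.6289·472.6250 = 14535.279 mm³

Volume = 14535.279 mm³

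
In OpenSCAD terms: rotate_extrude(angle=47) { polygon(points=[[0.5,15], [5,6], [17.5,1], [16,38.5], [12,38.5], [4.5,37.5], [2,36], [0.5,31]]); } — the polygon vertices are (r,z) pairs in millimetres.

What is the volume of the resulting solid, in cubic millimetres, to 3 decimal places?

Volume = 3955.851 mm³

Profile (r,z), 8 vertices: (0.5,15) (5,6) (17.5,1) (16,38.5) (12,38.5) (4.5,37.5) (2,36) (0.5,31)
edge 0: (0.5,15)→(5,6)  cross = 0.5·6 − 5·15 = -72.0000; (r_i+r_j)·cross = 5.5·-72.0000 = -396.0000
edge 1: (5,6)→(17.5,1)  cross = 5·1 − 17.5·6 = -100.0000; (r_i+r_j)·cross = 22.5·-100.0000 = -2250.0000
edge 2: (17.5,1)→(16,38.5)  cross = 17.5·38.5 − 16·1 = 657.7500; (r_i+r_j)·cross = 33.5·657.7500 = 22034.6250
edge 3: (16,38.5)→(12,38.5)  cross = 16·38.5 − 12·38.5 = 154.0000; (r_i+r_j)·cross = 28·154.0000 = 4312.0000
edge 4: (12,38.5)→(4.5,37.5)  cross = 12·37.5 − 4.5·38.5 = 276.7500; (r_i+r_j)·cross = 16.5·276.7500 = 4566.3750
edge 5: (4.5,37.5)→(2,36)  cross = 4.5·36 − 2·37.5 = 87.0000; (r_i+r_j)·cross = 6.5·87.0000 = 565.5000
edge 6: (2,36)→(0.5,31)  cross = 2·31 − 0.5·36 = 44.0000; (r_i+r_j)·cross = 2.5·44.0000 = 110.0000
edge 7: (0.5,31)→(0.5,15)  cross = 0.5·15 − 0.5·31 = -8.0000; (r_i+r_j)·cross = 1·-8.0000 = -8.0000
Σcross = 1039.5000 → A = |Σcross|/2 = 519.7500 mm²
Σ(r_i+r_j)·cross = 28934.5000 → first moment M = |Σ|/6 = 4822.4167
R_c = M/A = 4822.4167/519.7500 = 9.2783 mm
θ = 47° = 0.820305 rad
V = θ·R_c·A = 0.820305·9.2783·519.7500 = 3955.851 mm³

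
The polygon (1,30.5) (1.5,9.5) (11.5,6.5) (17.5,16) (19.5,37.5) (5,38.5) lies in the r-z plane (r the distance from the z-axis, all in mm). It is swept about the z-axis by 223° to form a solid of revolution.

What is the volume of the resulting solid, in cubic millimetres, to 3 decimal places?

Volume = 18081.326 mm³

Profile (r,z), 6 vertices: (1,30.5) (1.5,9.5) (11.5,6.5) (17.5,16) (19.5,37.5) (5,38.5)
edge 0: (1,30.5)→(1.5,9.5)  cross = 1·9.5 − 1.5·30.5 = -36.2500; (r_i+r_j)·cross = 2.5·-36.2500 = -90.6250
edge 1: (1.5,9.5)→(11.5,6.5)  cross = 1.5·6.5 − 11.5·9.5 = -99.5000; (r_i+r_j)·cross = 13·-99.5000 = -1293.5000
edge 2: (11.5,6.5)→(17.5,16)  cross = 11.5·16 − 17.5·6.5 = 70.2500; (r_i+r_j)·cross = 29·70.2500 = 2037.2500
edge 3: (17.5,16)→(19.5,37.5)  cross = 17.5·37.5 − 19.5·16 = 344.2500; (r_i+r_j)·cross = 37·344.2500 = 12737.2500
edge 4: (19.5,37.5)→(5,38.5)  cross = 19.5·38.5 − 5·37.5 = 563.2500; (r_i+r_j)·cross = 24.5·563.2500 = 13799.6250
edge 5: (5,38.5)→(1,30.5)  cross = 5·30.5 − 1·38.5 = 114.0000; (r_i+r_j)·cross = 6·114.0000 = 684.0000
Σcross = 956.0000 → A = |Σcross|/2 = 478.0000 mm²
Σ(r_i+r_j)·cross = 27874.0000 → first moment M = |Σ|/6 = 4645.6667
R_c = M/A = 4645.6667/478.0000 = 9.7190 mm
θ = 223° = 3.892084 rad
V = θ·R_c·A = 3.892084·9.7190·478.0000 = 18081.326 mm³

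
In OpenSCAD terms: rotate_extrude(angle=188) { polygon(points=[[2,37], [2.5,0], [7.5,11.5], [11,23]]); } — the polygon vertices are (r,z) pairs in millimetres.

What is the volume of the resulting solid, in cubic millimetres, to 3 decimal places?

Profile (r,z), 4 vertices: (2,37) (2.5,0) (7.5,11.5) (11,23)
edge 0: (2,37)→(2.5,0)  cross = 2·0 − 2.5·37 = -92.5000; (r_i+r_j)·cross = 4.5·-92.5000 = -416.2500
edge 1: (2.5,0)→(7.5,11.5)  cross = 2.5·11.5 − 7.5·0 = 28.7500; (r_i+r_j)·cross = 10·28.7500 = 287.5000
edge 2: (7.5,11.5)→(11,23)  cross = 7.5·23 − 11·11.5 = 46.0000; (r_i+r_j)·cross = 18.5·46.0000 = 851.0000
edge 3: (11,23)→(2,37)  cross = 11·37 − 2·23 = 361.0000; (r_i+r_j)·cross = 13·361.0000 = 4693.0000
Σcross = 343.2500 → A = |Σcross|/2 = 171.6250 mm²
Σ(r_i+r_j)·cross = 5415.2500 → first moment M = |Σ|/6 = 902.5417
R_c = M/A = 902.5417/171.6250 = 5.2588 mm
θ = 188° = 3.281219 rad
V = θ·R_c·A = 3.281219·5.2588·171.6250 = 2961.437 mm³

Volume = 2961.437 mm³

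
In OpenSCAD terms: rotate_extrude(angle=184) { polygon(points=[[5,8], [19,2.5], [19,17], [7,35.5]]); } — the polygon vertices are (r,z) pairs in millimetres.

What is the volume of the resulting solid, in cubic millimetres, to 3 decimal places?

Volume = 10761.421 mm³

Profile (r,z), 4 vertices: (5,8) (19,2.5) (19,17) (7,35.5)
edge 0: (5,8)→(19,2.5)  cross = 5·2.5 − 19·8 = -139.5000; (r_i+r_j)·cross = 24·-139.5000 = -3348.0000
edge 1: (19,2.5)→(19,17)  cross = 19·17 − 19·2.5 = 275.5000; (r_i+r_j)·cross = 38·275.5000 = 10469.0000
edge 2: (19,17)→(7,35.5)  cross = 19·35.5 − 7·17 = 555.5000; (r_i+r_j)·cross = 26·555.5000 = 14443.0000
edge 3: (7,35.5)→(5,8)  cross = 7·8 − 5·35.5 = -121.5000; (r_i+r_j)·cross = 12·-121.5000 = -1458.0000
Σcross = 570.0000 → A = |Σcross|/2 = 285.0000 mm²
Σ(r_i+r_j)·cross = 20106.0000 → first moment M = |Σ|/6 = 3351.0000
R_c = M/A = 3351.0000/285.0000 = 11.7579 mm
θ = 184° = 3.211406 rad
V = θ·R_c·A = 3.211406·11.7579·285.0000 = 10761.421 mm³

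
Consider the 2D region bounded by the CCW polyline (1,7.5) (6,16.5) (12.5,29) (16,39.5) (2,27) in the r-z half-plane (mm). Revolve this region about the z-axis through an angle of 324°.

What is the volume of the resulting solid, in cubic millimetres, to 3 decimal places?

Profile (r,z), 5 vertices: (1,7.5) (6,16.5) (12.5,29) (16,39.5) (2,27)
edge 0: (1,7.5)→(6,16.5)  cross = 1·16.5 − 6·7.5 = -28.5000; (r_i+r_j)·cross = 7·-28.5000 = -199.5000
edge 1: (6,16.5)→(12.5,29)  cross = 6·29 − 12.5·16.5 = -32.2500; (r_i+r_j)·cross = 18.5·-32.2500 = -596.6250
edge 2: (12.5,29)→(16,39.5)  cross = 12.5·39.5 − 16·29 = 29.7500; (r_i+r_j)·cross = 28.5·29.7500 = 847.8750
edge 3: (16,39.5)→(2,27)  cross = 16·27 − 2·39.5 = 353.0000; (r_i+r_j)·cross = 18·353.0000 = 6354.0000
edge 4: (2,27)→(1,7.5)  cross = 2·7.5 − 1·27 = -12.0000; (r_i+r_j)·cross = 3·-12.0000 = -36.0000
Σcross = 310.0000 → A = |Σcross|/2 = 155.0000 mm²
Σ(r_i+r_j)·cross = 6369.7500 → first moment M = |Σ|/6 = 1061.6250
R_c = M/A = 1061.6250/155.0000 = 6.8492 mm
θ = 324° = 5.654867 rad
V = θ·R_c·A = 5.654867·6.8492·155.0000 = 6003.348 mm³

Volume = 6003.348 mm³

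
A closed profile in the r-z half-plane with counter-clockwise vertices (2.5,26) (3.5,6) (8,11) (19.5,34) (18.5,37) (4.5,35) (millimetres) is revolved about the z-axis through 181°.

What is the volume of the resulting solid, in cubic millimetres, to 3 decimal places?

Profile (r,z), 6 vertices: (2.5,26) (3.5,6) (8,11) (19.5,34) (18.5,37) (4.5,35)
edge 0: (2.5,26)→(3.5,6)  cross = 2.5·6 − 3.5·26 = -76.0000; (r_i+r_j)·cross = 6·-76.0000 = -456.0000
edge 1: (3.5,6)→(8,11)  cross = 3.5·11 − 8·6 = -9.5000; (r_i+r_j)·cross = 11.5·-9.5000 = -109.2500
edge 2: (8,11)→(19.5,34)  cross = 8·34 − 19.5·11 = 57.5000; (r_i+r_j)·cross = 27.5·57.5000 = 1581.2500
edge 3: (19.5,34)→(18.5,37)  cross = 19.5·37 − 18.5·34 = 92.5000; (r_i+r_j)·cross = 38·92.5000 = 3515.0000
edge 4: (18.5,37)→(4.5,35)  cross = 18.5·35 − 4.5·37 = 481.0000; (r_i+r_j)·cross = 23·481.0000 = 11063.0000
edge 5: (4.5,35)→(2.5,26)  cross = 4.5·26 − 2.5·35 = 29.5000; (r_i+r_j)·cross = 7·29.5000 = 206.5000
Σcross = 575.0000 → A = |Σcross|/2 = 287.5000 mm²
Σ(r_i+r_j)·cross = 15800.5000 → first moment M = |Σ|/6 = 2633.4167
R_c = M/A = 2633.4167/287.5000 = 9.1597 mm
θ = 181° = 3.159046 rad
V = θ·R_c·A = 3.159046·9.1597·287.5000 = 8319.084 mm³

Volume = 8319.084 mm³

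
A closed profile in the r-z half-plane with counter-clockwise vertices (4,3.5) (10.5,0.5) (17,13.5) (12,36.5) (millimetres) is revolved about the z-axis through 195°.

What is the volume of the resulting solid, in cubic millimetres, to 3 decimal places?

Profile (r,z), 4 vertices: (4,3.5) (10.5,0.5) (17,13.5) (12,36.5)
edge 0: (4,3.5)→(10.5,0.5)  cross = 4·0.5 − 10.5·3.5 = -34.7500; (r_i+r_j)·cross = 14.5·-34.7500 = -503.8750
edge 1: (10.5,0.5)→(17,13.5)  cross = 10.5·13.5 − 17·0.5 = 133.2500; (r_i+r_j)·cross = 27.5·133.2500 = 3664.3750
edge 2: (17,13.5)→(12,36.5)  cross = 17·36.5 − 12·13.5 = 458.5000; (r_i+r_j)·cross = 29·458.5000 = 13296.5000
edge 3: (12,36.5)→(4,3.5)  cross = 12·3.5 − 4·36.5 = -104.0000; (r_i+r_j)·cross = 16·-104.0000 = -1664.0000
Σcross = 453.0000 → A = |Σcross|/2 = 226.5000 mm²
Σ(r_i+r_j)·cross = 14793.0000 → first moment M = |Σ|/6 = 2465.5000
R_c = M/A = 2465.5000/226.5000 = 10.8852 mm
θ = 195° = 3.403392 rad
V = θ·R_c·A = 3.403392·10.8852·226.5000 = 8391.063 mm³

Volume = 8391.063 mm³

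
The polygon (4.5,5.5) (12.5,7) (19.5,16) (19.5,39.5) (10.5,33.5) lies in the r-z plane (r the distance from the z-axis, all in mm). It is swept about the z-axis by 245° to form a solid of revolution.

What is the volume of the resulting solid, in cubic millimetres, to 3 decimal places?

Profile (r,z), 5 vertices: (4.5,5.5) (12.5,7) (19.5,16) (19.5,39.5) (10.5,33.5)
edge 0: (4.5,5.5)→(12.5,7)  cross = 4.5·7 − 12.5·5.5 = -37.2500; (r_i+r_j)·cross = 17·-37.2500 = -633.2500
edge 1: (12.5,7)→(19.5,16)  cross = 12.5·16 − 19.5·7 = 63.5000; (r_i+r_j)·cross = 32·63.5000 = 2032.0000
edge 2: (19.5,16)→(19.5,39.5)  cross = 19.5·39.5 − 19.5·16 = 458.2500; (r_i+r_j)·cross = 39·458.2500 = 17871.7500
edge 3: (19.5,39.5)→(10.5,33.5)  cross = 19.5·33.5 − 10.5·39.5 = 238.5000; (r_i+r_j)·cross = 30·238.5000 = 7155.0000
edge 4: (10.5,33.5)→(4.5,5.5)  cross = 10.5·5.5 − 4.5·33.5 = -93.0000; (r_i+r_j)·cross = 15·-93.0000 = -1395.0000
Σcross = 630.0000 → A = |Σcross|/2 = 315.0000 mm²
Σ(r_i+r_j)·cross = 25030.5000 → first moment M = |Σ|/6 = 4171.7500
R_c = M/A = 4171.7500/315.0000 = 13.2437 mm
θ = 245° = 4.276057 rad
V = θ·R_c·A = 4.276057·13.2437·315.0000 = 17838.639 mm³

Volume = 17838.639 mm³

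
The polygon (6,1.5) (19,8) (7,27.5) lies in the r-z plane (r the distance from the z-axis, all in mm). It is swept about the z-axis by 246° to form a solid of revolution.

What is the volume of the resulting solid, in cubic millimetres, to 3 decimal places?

Profile (r,z), 3 vertices: (6,1.5) (19,8) (7,27.5)
edge 0: (6,1.5)→(19,8)  cross = 6·8 − 19·1.5 = 19.5000; (r_i+r_j)·cross = 25·19.5000 = 487.5000
edge 1: (19,8)→(7,27.5)  cross = 19·27.5 − 7·8 = 466.5000; (r_i+r_j)·cross = 26·466.5000 = 12129.0000
edge 2: (7,27.5)→(6,1.5)  cross = 7·1.5 − 6·27.5 = -154.5000; (r_i+r_j)·cross = 13·-154.5000 = -2008.5000
Σcross = 331.5000 → A = |Σcross|/2 = 165.7500 mm²
Σ(r_i+r_j)·cross = 10608.0000 → first moment M = |Σ|/6 = 1768.0000
R_c = M/A = 1768.0000/165.7500 = 10.6667 mm
θ = 246° = 4.293510 rad
V = θ·R_c·A = 4.293510·10.6667·165.7500 = 7590.926 mm³

Volume = 7590.926 mm³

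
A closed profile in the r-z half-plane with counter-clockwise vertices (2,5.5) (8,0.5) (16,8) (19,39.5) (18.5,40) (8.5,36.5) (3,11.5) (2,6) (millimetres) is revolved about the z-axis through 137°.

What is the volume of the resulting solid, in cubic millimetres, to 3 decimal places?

Volume = 11038.319 mm³

Profile (r,z), 8 vertices: (2,5.5) (8,0.5) (16,8) (19,39.5) (18.5,40) (8.5,36.5) (3,11.5) (2,6)
edge 0: (2,5.5)→(8,0.5)  cross = 2·0.5 − 8·5.5 = -43.0000; (r_i+r_j)·cross = 10·-43.0000 = -430.0000
edge 1: (8,0.5)→(16,8)  cross = 8·8 − 16·0.5 = 56.0000; (r_i+r_j)·cross = 24·56.0000 = 1344.0000
edge 2: (16,8)→(19,39.5)  cross = 16·39.5 − 19·8 = 480.0000; (r_i+r_j)·cross = 35·480.0000 = 16800.0000
edge 3: (19,39.5)→(18.5,40)  cross = 19·40 − 18.5·39.5 = 29.2500; (r_i+r_j)·cross = 37.5·29.2500 = 1096.8750
edge 4: (18.5,40)→(8.5,36.5)  cross = 18.5·36.5 − 8.5·40 = 335.2500; (r_i+r_j)·cross = 27·335.2500 = 9051.7500
edge 5: (8.5,36.5)→(3,11.5)  cross = 8.5·11.5 − 3·36.5 = -11.7500; (r_i+r_j)·cross = 11.5·-11.7500 = -135.1250
edge 6: (3,11.5)→(2,6)  cross = 3·6 − 2·11.5 = -5.0000; (r_i+r_j)·cross = 5·-5.0000 = -25.0000
edge 7: (2,6)→(2,5.5)  cross = 2·5.5 − 2·6 = -1.0000; (r_i+r_j)·cross = 4·-1.0000 = -4.0000
Σcross = 839.7500 → A = |Σcross|/2 = 419.8750 mm²
Σ(r_i+r_j)·cross = 27698.5000 → first moment M = |Σ|/6 = 4616.4167
R_c = M/A = 4616.4167/419.8750 = 10.9947 mm
θ = 137° = 2.391101 rad
V = θ·R_c·A = 2.391101·10.9947·419.8750 = 11038.319 mm³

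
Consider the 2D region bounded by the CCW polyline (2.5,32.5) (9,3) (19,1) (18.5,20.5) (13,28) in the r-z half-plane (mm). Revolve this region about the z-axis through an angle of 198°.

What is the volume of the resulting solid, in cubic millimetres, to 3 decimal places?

Volume = 13061.014 mm³

Profile (r,z), 5 vertices: (2.5,32.5) (9,3) (19,1) (18.5,20.5) (13,28)
edge 0: (2.5,32.5)→(9,3)  cross = 2.5·3 − 9·32.5 = -285.0000; (r_i+r_j)·cross = 11.5·-285.0000 = -3277.5000
edge 1: (9,3)→(19,1)  cross = 9·1 − 19·3 = -48.0000; (r_i+r_j)·cross = 28·-48.0000 = -1344.0000
edge 2: (19,1)→(18.5,20.5)  cross = 19·20.5 − 18.5·1 = 371.0000; (r_i+r_j)·cross = 37.5·371.0000 = 13912.5000
edge 3: (18.5,20.5)→(13,28)  cross = 18.5·28 − 13·20.5 = 251.5000; (r_i+r_j)·cross = 31.5·251.5000 = 7922.2500
edge 4: (13,28)→(2.5,32.5)  cross = 13·32.5 − 2.5·28 = 352.5000; (r_i+r_j)·cross = 15.5·352.5000 = 5463.7500
Σcross = 642.0000 → A = |Σcross|/2 = 321.0000 mm²
Σ(r_i+r_j)·cross = 22677.0000 → first moment M = |Σ|/6 = 3779.5000
R_c = M/A = 3779.5000/321.0000 = 11.7741 mm
θ = 198° = 3.455752 rad
V = θ·R_c·A = 3.455752·11.7741·321.0000 = 13061.014 mm³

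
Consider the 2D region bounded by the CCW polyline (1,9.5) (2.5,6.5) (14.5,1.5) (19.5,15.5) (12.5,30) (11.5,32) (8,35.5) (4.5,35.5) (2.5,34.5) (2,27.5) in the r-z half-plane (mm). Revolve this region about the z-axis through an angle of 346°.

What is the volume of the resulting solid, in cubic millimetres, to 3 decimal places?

Volume = 24003.379 mm³

Profile (r,z), 10 vertices: (1,9.5) (2.5,6.5) (14.5,1.5) (19.5,15.5) (12.5,30) (11.5,32) (8,35.5) (4.5,35.5) (2.5,34.5) (2,27.5)
edge 0: (1,9.5)→(2.5,6.5)  cross = 1·6.5 − 2.5·9.5 = -17.2500; (r_i+r_j)·cross = 3.5·-17.2500 = -60.3750
edge 1: (2.5,6.5)→(14.5,1.5)  cross = 2.5·1.5 − 14.5·6.5 = -90.5000; (r_i+r_j)·cross = 17·-90.5000 = -1538.5000
edge 2: (14.5,1.5)→(19.5,15.5)  cross = 14.5·15.5 − 19.5·1.5 = 195.5000; (r_i+r_j)·cross = 34·195.5000 = 6647.0000
edge 3: (19.5,15.5)→(12.5,30)  cross = 19.5·30 − 12.5·15.5 = 391.2500; (r_i+r_j)·cross = 32·391.2500 = 12520.0000
edge 4: (12.5,30)→(11.5,32)  cross = 12.5·32 − 11.5·30 = 55.0000; (r_i+r_j)·cross = 24·55.0000 = 1320.0000
edge 5: (11.5,32)→(8,35.5)  cross = 11.5·35.5 − 8·32 = 152.2500; (r_i+r_j)·cross = 19.5·152.2500 = 2968.8750
edge 6: (8,35.5)→(4.5,35.5)  cross = 8·35.5 − 4.5·35.5 = 124.2500; (r_i+r_j)·cross = 12.5·124.2500 = 1553.1250
edge 7: (4.5,35.5)→(2.5,34.5)  cross = 4.5·34.5 − 2.5·35.5 = 66.5000; (r_i+r_j)·cross = 7·66.5000 = 465.5000
edge 8: (2.5,34.5)→(2,27.5)  cross = 2.5·27.5 − 2·34.5 = -0.2500; (r_i+r_j)·cross = 4.5·-0.2500 = -1.1250
edge 9: (2,27.5)→(1,9.5)  cross = 2·9.5 − 1·27.5 = -8.5000; (r_i+r_j)·cross = 3·-8.5000 = -25.5000
Σcross = 868.2500 → A = |Σcross|/2 = 434.1250 mm²
Σ(r_i+r_j)·cross = 23849.0000 → first moment M = |Σ|/6 = 3974.8333
R_c = M/A = 3974.8333/434.1250 = 9.1560 mm
θ = 346° = 6.038839 rad
V = θ·R_c·A = 6.038839·9.1560·434.1250 = 24003.379 mm³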